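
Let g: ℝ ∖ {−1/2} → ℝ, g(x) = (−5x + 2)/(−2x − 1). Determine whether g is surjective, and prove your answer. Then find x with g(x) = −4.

-2/13

If g(x) = 5/2, cross-multiplying gives −2(−5x + 2) = −5(−2x − 1), which simplifies to −4 = 5 — false.  So 5/2 has no preimage and g is not surjective.
Solving g(x) = −4: cross-multiplying gives −5x + 2 = −4(−2x − 1), which rearranges to −13x = 2, so x = −2/13.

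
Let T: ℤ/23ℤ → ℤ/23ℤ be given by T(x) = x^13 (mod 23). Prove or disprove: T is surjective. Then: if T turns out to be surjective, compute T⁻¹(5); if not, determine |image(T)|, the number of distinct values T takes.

Since 23 is prime, the nonzero elements of ℤ/23ℤ form a cyclic group of order 22.
As gcd(13, 22) = 1, raising to the 13th power is a bijection on this group: if u^13 ≡ v^13 then (uv^{−1})^13 = 1, and the only element of order dividing gcd(13, 22) = 1 is 1, so u = v.
With T(0) = 0 this makes T injective on all of ℤ/23ℤ, hence bijective (finite equal-size domain and codomain). In particular T is surjective.
Since T is surjective, we find the preimage of 5. The inverse of x ↦ x^13 on (ℤ/23ℤ)^× is x ↦ x^17, because 13·17 = 221 = 10·22 + 1 ≡ 1 (mod 22) and x^{22} = 1 for x ≠ 0 (Fermat). So T⁻¹(5) = 5^17 mod 23.
Repeated squaring mod 23: 5^1 ≡ 5, 5^2 ≡ 5² = 25 ≡ 2, 5^4 ≡ 2² = 4, 5^8 ≡ 4² = 16, 5^16 ≡ 16² = 256 ≡ 3. Since 17 = 16 + 1, 5^17 ≡ 3·5: 3·5 = 15. So 5^17 ≡ 15 (mod 23).
Hence T⁻¹(5) = 15.

15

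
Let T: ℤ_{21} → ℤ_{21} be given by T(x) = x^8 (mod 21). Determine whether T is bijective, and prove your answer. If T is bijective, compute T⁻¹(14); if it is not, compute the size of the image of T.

8

T(2): Repeated squaring mod 21: 2^1 ≡ 2, 2^2 ≡ 2² = 4, 2^4 ≡ 4² = 16, 2^8 ≡ 16² = 256 ≡ 4. So 2^8 ≡ 4 (mod 21).
T(5): Repeated squaring mod 21: 5^1 ≡ 5, 5^2 ≡ 5² = 25 ≡ 4, 5^4 ≡ 4² = 16, 5^8 ≡ 16² = 256 ≡ 4. So 5^8 ≡ 4 (mod 21).
So T(2) = T(5) = 4 while 2 ≠ 5, thus T is not injective, hence not bijective.
Since T is not bijective, we determine |image(T)|. Computing x^8 mod 21 for each x (by repeated squaring, reducing mod 21 at every step), the values T(0), T(1), …, T(20) are: 0, 1, 4, 9, 16, 4, 15, 7, 1, 18, 16, 16, 18, 1, 7, 15, 4, 16, 9, 4, 1.
The distinct values are {0, 1, 4, 7, 9, 15, 16, 18}; there are 8 of them.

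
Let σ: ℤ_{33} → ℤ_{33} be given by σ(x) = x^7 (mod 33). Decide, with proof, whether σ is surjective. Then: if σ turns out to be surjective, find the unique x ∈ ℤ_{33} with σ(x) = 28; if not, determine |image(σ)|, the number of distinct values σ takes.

7

Computing x^7 mod 33 for each x (by repeated squaring, reducing mod 33 at every step), the values σ(0), σ(1), …, σ(32) are: 0, 1, 29, 9, 16, 14, 30, 28, 2, 15, 10, 11, 12, 7, 20, 27, 25, 8, 6, 13, 26, 21, 22, 23, 18, 31, 5, 3, 19, 17, 24, 4, 32.
Every element of ℤ_{33} appears exactly once in this list, so σ is a bijection, and in particular surjective.
Since σ is surjective, we read off the preimage of 28 from the same table: σ(7) = 28, so σ⁻¹(28) = 7.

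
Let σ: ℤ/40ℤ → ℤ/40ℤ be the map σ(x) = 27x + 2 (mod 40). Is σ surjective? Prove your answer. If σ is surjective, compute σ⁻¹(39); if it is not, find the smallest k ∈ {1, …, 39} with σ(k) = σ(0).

31

Since gcd(27, 40) = 1, 27 is invertible modulo 40. Euclid's algorithm: 40 = 1·27 + 13, 27 = 2·13 + 1; back-substituting gives 1 = 3·27 − 2·40, so 27⁻¹ ≡ 3 (mod 40).
Then y ↦ 3(y − 2) is a two-sided inverse to σ, so every y ∈ ℤ/40ℤ has a preimage.
Therefore σ is surjective.
Since σ is surjective, we compute σ⁻¹(39): solve 27x + 2 ≡ 39 (mod 40), i.e. 27x ≡ 37 (mod 40).
Multiplying by 27⁻¹ = 3 gives x ≡ 3·37 = 111 = 2·40 + 31 ≡ 31 (mod 40).
Check: σ(31) = 27·31 + 2 = 839 = 20·40 + 39 ≡ 39 (mod 40).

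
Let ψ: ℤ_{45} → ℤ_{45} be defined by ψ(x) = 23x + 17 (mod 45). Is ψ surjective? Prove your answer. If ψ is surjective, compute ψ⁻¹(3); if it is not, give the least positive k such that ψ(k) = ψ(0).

17

Since gcd(23, 45) = 1, 23 is invertible modulo 45. Euclid's algorithm: 45 = 1·23 + 22, 23 = 1·22 + 1; back-substituting gives 1 = 2·23 − 1·45, so 23⁻¹ ≡ 2 (mod 45).
Then y ↦ 2(y − 17) is a two-sided inverse to ψ, so every y ∈ ℤ_{45} has a preimage.
So ψ is surjective.
Since ψ is surjective, we find ψ⁻¹(3): we need 23x ≡ 3 − 17 ≡ 31 (mod 45). Using 23⁻¹ = 2: x ≡ 2·31 = 62 = 1·45 + 17, so x = 17.
Check: ψ(17) = 23·17 + 17 = 408 = 9·45 + 3 ≡ 3 (mod 45).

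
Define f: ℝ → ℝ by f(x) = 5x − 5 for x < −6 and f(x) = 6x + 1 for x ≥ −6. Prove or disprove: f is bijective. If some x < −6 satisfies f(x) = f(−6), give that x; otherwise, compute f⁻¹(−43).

Both pieces are strictly increasing (slopes 5 and 6), so each is injective on its own interval.
The left piece maps (−∞, −6) onto (−∞, −35); the right piece maps [−6, ∞) onto [−35, ∞).
Since −35 = −35, the images partition ℝ: f is injective and surjective, hence bijective.
Because the two images are disjoint, no x < −6 has f(x) = f(−6), so we compute f⁻¹(−43): −43 lies in (−∞, −35), so solve 5x − 5 = −43: x = (−43 + 5)/5 = −38/5.

-38/5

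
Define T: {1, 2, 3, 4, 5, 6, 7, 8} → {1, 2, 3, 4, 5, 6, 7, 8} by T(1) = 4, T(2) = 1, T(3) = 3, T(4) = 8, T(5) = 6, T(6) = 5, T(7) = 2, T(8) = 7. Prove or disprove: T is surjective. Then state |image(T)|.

Every element of the codomain has a preimage: 1 = T(2), 2 = T(7), 3 = T(3), 4 = T(1), 5 = T(6), 6 = T(5), 7 = T(8), 8 = T(4).
Therefore T is surjective.
The image of T is {1, 2, 3, 4, 5, 6, 7, 8}, which has 8 elements.

8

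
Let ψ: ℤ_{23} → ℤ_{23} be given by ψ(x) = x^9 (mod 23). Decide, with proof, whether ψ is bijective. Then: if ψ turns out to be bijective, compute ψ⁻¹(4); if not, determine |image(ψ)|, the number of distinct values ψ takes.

Since 23 is prime, the nonzero elements of ℤ_{23} form a cyclic group of order 22.
As gcd(9, 22) = 1, raising to the 9th power is a bijection on this group: if s^9 ≡ t^9 then (st^{−1})^9 = 1, and the only element of order dividing gcd(9, 22) = 1 is 1, so s = t.
With ψ(0) = 0 this makes ψ injective on all of ℤ_{23}, hence bijective (finite equal-size domain and codomain). In particular ψ is bijective.
Since ψ is bijective, we find the preimage of 4. The inverse of x ↦ x^9 on (ℤ_{23})^× is x ↦ x^5, because 9·5 = 45 = 2·22 + 1 ≡ 1 (mod 22) and x^{22} = 1 for x ≠ 0 (Fermat). So ψ⁻¹(4) = 4^5 mod 23.
Repeated squaring mod 23: 4^1 ≡ 4, 4^2 ≡ 4² = 16, 4^4 ≡ 16² = 256 ≡ 3. Since 5 = 4 + 1, 4^5 ≡ 3·4: 3·4 = 12. So 4^5 ≡ 12 (mod 23).
Hence ψ⁻¹(4) = 12.

12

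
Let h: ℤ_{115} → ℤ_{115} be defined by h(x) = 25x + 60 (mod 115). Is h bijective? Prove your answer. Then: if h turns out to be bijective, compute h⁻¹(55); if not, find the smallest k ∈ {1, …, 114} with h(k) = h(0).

23

We have gcd(25, 115) = 5 > 1. Taking x_1 = 0 and x_2 = 23: h(0) = 60 and h(23) = 25·23 + 60 = 635 ≡ 60 (mod 115).
So h(0) = h(23) while 0 ≠ 23, therefore h is not injective, hence not bijective.
Since h is not bijective, we find the least positive k with h(k) = h(0): this means 25k ≡ 0 (mod 115), i.e. 115 ∣ 25k. Since gcd(25, 115) = 5, dividing through by 5 this holds exactly when 23 ∣ 5k, and as gcd(5, 23) = 1, exactly when 23 ∣ k.
The smallest positive such k is 23.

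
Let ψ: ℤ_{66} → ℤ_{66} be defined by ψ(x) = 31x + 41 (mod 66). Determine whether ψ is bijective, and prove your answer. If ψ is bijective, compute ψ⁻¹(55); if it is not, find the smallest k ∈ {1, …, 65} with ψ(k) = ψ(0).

Suppose ψ(s) = ψ(t) in ℤ_{66}. Then 31s + 41 ≡ 31t + 41 (mod 66), hence 31(s − t) ≡ 0 (mod 66).
Since gcd(31, 66) = 1, 31 is invertible modulo 66, so s − t ≡ 0 (mod 66), i.e. s = t.
We now compute 31⁻¹ mod 66 explicitly. Euclid's algorithm: 66 = 2·31 + 4, 31 = 7·4 + 3, 4 = 1·3 + 1; back-substituting gives 1 = 49·31 − 23·66, so 31⁻¹ ≡ 49 (mod 66).
Then y ↦ 49(y − 41) is a two-sided inverse to ψ, so every y ∈ ℤ_{66} has a preimage.
Hence ψ is bijective.
Since ψ is bijective, we find ψ⁻¹(55): we need 31x ≡ 55 − 41 ≡ 14 (mod 66). Using 31⁻¹ = 49: x ≡ 49·14 = 686 = 10·66 + 26, so x = 26.
Check: ψ(26) = 31·26 + 41 = 847 = 12·66 + 55 ≡ 55 (mod 66).

26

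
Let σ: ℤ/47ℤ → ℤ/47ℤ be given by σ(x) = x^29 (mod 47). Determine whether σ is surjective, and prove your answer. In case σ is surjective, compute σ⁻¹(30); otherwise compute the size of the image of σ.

Since 47 is prime, the nonzero elements of ℤ/47ℤ form a cyclic group of order 46.
As gcd(29, 46) = 1, raising to the 29th power is a bijection on this group: if x_1^29 ≡ x_2^29 then (x_1x_2^{−1})^29 = 1, and the only element of order dividing gcd(29, 46) = 1 is 1, so x_1 = x_2.
With σ(0) = 0 this makes σ injective on all of ℤ/47ℤ, hence bijective (finite equal-size domain and codomain). In particular σ is surjective.
Since σ is surjective, we find the preimage of 30. The inverse of x ↦ x^29 on (ℤ/47ℤ)^× is x ↦ x^27, because 29·27 = 783 = 17·46 + 1 ≡ 1 (mod 46) and x^{46} = 1 for x ≠ 0 (Fermat). So σ⁻¹(30) = 30^27 mod 47.
Repeated squaring mod 47: 30^1 ≡ 30, 30^2 ≡ 30² = 900 ≡ 7, 30^4 ≡ 7² = 49 ≡ 2, 30^8 ≡ 2² = 4, 30^16 ≡ 4² = 16. Since 27 = 16 + 8 + 2 + 1, 30^27 ≡ 16·4·7·30: 16·4 = 64 ≡ 17, then 17·7 = 119 ≡ 25, then 25·30 = 750 ≡ 45. So 30^27 ≡ 45 (mod 47).
Hence σ⁻¹(30) = 45.

45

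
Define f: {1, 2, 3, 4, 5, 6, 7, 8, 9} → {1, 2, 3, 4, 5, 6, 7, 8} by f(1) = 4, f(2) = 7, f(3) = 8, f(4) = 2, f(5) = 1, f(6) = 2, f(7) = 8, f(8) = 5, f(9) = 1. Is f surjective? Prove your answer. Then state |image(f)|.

6

No element maps to 3, so f is not surjective.
The image of f is {1, 2, 4, 5, 7, 8}, which has 6 elements.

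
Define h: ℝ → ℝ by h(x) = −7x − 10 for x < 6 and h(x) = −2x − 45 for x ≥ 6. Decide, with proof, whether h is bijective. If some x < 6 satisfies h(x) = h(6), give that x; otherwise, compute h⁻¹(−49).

Both pieces are strictly decreasing (slopes −7 and −2), so each is injective on its own interval.
The left piece maps (−∞, 6) onto (−52, ∞); the right piece maps [6, ∞) onto (−∞, −57].
The images leave a gap (−52 has no preimage), so h is not surjective, hence not bijective.
Because the two images are disjoint, no x < 6 has h(x) = h(6), so we compute h⁻¹(−49): −49 lies in (−52, ∞), so solve −7x − 10 = −49: x = (−49 + 10)/(−7) = 39/7.

39/7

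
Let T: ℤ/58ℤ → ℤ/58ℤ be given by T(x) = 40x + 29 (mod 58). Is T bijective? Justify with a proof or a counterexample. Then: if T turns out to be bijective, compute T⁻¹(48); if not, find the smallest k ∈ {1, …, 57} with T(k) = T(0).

We have gcd(40, 58) = 2 > 1. Taking a = 0 and b = 29: T(0) = 29 and T(29) = 40·29 + 29 = 1189 ≡ 29 (mod 58).
So T(0) = T(29) while 0 ≠ 29, therefore T is not injective, hence not bijective.
Since T is not bijective, we find the least positive k with T(k) = T(0): this means 40k ≡ 0 (mod 58), i.e. 58 ∣ 40k. Since gcd(40, 58) = 2, dividing through by 2 this holds exactly when 29 ∣ 20k, and as gcd(20, 29) = 1, exactly when 29 ∣ k.
The smallest positive such k is 29.

29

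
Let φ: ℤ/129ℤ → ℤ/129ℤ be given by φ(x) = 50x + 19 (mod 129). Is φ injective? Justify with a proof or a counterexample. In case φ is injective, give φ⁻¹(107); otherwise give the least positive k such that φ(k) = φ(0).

Recall: φ is injective if φ(a) = φ(b) implies a = b.
Suppose φ(a) = φ(b) in ℤ/129ℤ. Then 50a + 19 ≡ 50b + 19 (mod 129), so 50(a − b) ≡ 0 (mod 129).
Since gcd(50, 129) = 1, 50 is invertible modulo 129, thus a − b ≡ 0 (mod 129), i.e. a = b.
Thus φ is injective.
We now compute 50⁻¹ mod 129 explicitly. Euclid's algorithm: 129 = 2·50 + 29, 50 = 1·29 + 21, 29 = 1·21 + 8, 21 = 2·8 + 5, 8 = 1·5 + 3, 5 = 1·3 + 2, 3 = 1·2 + 1; back-substituting gives 1 = 80·50 − 31·129, so 50⁻¹ ≡ 80 (mod 129).
Since φ is injective, we compute φ⁻¹(107): solve 50x + 19 ≡ 107 (mod 129), i.e. 50x ≡ 88 (mod 129).
Multiplying by 50⁻¹ = 80 gives x ≡ 80·88 = 7040 = 54·129 + 74 ≡ 74 (mod 129).
Check: φ(74) = 50·74 + 19 = 3719 = 28·129 + 107 ≡ 107 (mod 129).

74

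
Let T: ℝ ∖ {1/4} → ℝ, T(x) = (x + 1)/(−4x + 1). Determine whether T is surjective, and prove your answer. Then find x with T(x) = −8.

If T(x) = −1/4, cross-multiplying gives −4(x + 1) = 1(−4x + 1), which simplifies to −4 = 1 — false.  So −1/4 has no preimage and T is not surjective.
Solving T(x) = −8: cross-multiplying gives x + 1 = −8(−4x + 1), which rearranges to −31x = −9, so x = 9/31.

9/31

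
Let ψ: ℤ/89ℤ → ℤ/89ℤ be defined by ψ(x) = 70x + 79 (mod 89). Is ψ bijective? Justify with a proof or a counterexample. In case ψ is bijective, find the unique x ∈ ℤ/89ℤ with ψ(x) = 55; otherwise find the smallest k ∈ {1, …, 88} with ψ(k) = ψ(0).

If ψ(a) = ψ(b), then 70a ≡ 70b (mod 89). Because gcd(70, 89) = 1, we may cancel 70 to get a ≡ b (mod 89).
We now compute 70⁻¹ mod 89 explicitly. Euclid's algorithm: 89 = 1·70 + 19, 70 = 3·19 + 13, 19 = 1·13 + 6, 13 = 2·6 + 1; back-substituting gives 1 = 14·70 − 11·89, so 70⁻¹ ≡ 14 (mod 89).
For any y ∈ ℤ/89ℤ, x = 14(y − 79) mod 89 satisfies ψ(x) = 70·14(y − 79) + 79 ≡ y (since 70·14 ≡ 1 mod 89). So every y has a preimage.
Thus ψ is bijective.
Since ψ is bijective, we compute ψ⁻¹(55): solve 70x + 79 ≡ 55 (mod 89), i.e. 70x ≡ 65 (mod 89).
Multiplying by 70⁻¹ = 14 gives x ≡ 14·65 = 910 = 10·89 + 20 ≡ 20 (mod 89).
Check: ψ(20) = 70·20 + 79 = 1479 = 16·89 + 55 ≡ 55 (mod 89).

20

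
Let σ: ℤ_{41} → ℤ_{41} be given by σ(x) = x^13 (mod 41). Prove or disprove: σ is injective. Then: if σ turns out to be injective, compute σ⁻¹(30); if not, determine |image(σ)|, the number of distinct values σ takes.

28

Since 41 is prime, the nonzero elements of ℤ_{41} form a cyclic group of order 40.
As gcd(13, 40) = 1, raising to the 13th power is a bijection on this group: if u^13 ≡ v^13 then (uv^{−1})^13 = 1, and the only element of order dividing gcd(13, 40) = 1 is 1, so u = v.
With σ(0) = 0 this makes σ injective on all of ℤ_{41}, hence bijective (finite equal-size domain and codomain). In particular σ is injective.
Since σ is injective, we find the preimage of 30. The inverse of x ↦ x^13 on (ℤ_{41})^× is x ↦ x^37, because 13·37 = 481 = 12·40 + 1 ≡ 1 (mod 40) and x^{40} = 1 for x ≠ 0 (Fermat). So σ⁻¹(30) = 30^37 mod 41.
Repeated squaring mod 41: 30^1 ≡ 30, 30^2 ≡ 30² = 900 ≡ 39, 30^4 ≡ 39² = 1521 ≡ 4, 30^8 ≡ 4² = 16, 30^16 ≡ 16² = 256 ≡ 10, 30^32 ≡ 10² = 100 ≡ 18. Since 37 = 32 + 4 + 1, 30^37 ≡ 18·4·30: 18·4 = 72 ≡ 31, then 31·30 = 930 ≡ 28. So 30^37 ≡ 28 (mod 41).
Hence σ⁻¹(30) = 28.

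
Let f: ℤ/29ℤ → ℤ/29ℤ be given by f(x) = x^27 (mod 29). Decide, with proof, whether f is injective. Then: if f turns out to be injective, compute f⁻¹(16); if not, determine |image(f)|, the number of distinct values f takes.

20

Since 29 is prime, the nonzero elements of ℤ/29ℤ form a cyclic group of order 28.
As gcd(27, 28) = 1, raising to the 27th power is a bijection on this group: if s^27 ≡ t^27 then (st^{−1})^27 = 1, and the only element of order dividing gcd(27, 28) = 1 is 1, so s = t.
With f(0) = 0 this makes f injective on all of ℤ/29ℤ, hence bijective (finite equal-size domain and codomain). In particular f is injective.
Since f is injective, we find the preimage of 16. The inverse of x ↦ x^27 on (ℤ/29ℤ)^× is x ↦ x^27, because 27·27 = 729 = 26·28 + 1 ≡ 1 (mod 28) and x^{28} = 1 for x ≠ 0 (Fermat). So f⁻¹(16) = 16^27 mod 29.
Repeated squaring mod 29: 16^1 ≡ 16, 16^2 ≡ 16² = 256 ≡ 24, 16^4 ≡ 24² = 576 ≡ 25, 16^8 ≡ 25² = 625 ≡ 16, 16^16 ≡ 16² = 256 ≡ 24. Since 27 = 16 + 8 + 2 + 1, 16^27 ≡ 24·16·24·16: 24·16 = 384 ≡ 7, then 7·24 = 168 ≡ 23, then 23·16 = 368 ≡ 20. So 16^27 ≡ 20 (mod 29).
Hence f⁻¹(16) = 20.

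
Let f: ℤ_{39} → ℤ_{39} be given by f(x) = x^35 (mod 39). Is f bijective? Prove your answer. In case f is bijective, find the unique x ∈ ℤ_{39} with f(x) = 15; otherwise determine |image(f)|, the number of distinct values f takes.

33

Computing x^35 mod 39 for each x (by repeated squaring, reducing mod 39 at every step), the values f(0), f(1), …, f(38) are: 0, 1, 20, 9, 10, 8, 24, 28, 5, 3, 4, 32, 12, 13, 14, 33, 22, 23, 21, 37, 2, 18, 16, 17, 6, 25, 26, 27, 7, 35, 36, 34, 11, 15, 31, 29, 30, 19, 38.
Every element of ℤ_{39} appears exactly once in this list, so f is a bijection, and in particular bijective.
Since f is bijective, we read off the preimage of 15 from the same table: f(33) = 15, so f⁻¹(15) = 33.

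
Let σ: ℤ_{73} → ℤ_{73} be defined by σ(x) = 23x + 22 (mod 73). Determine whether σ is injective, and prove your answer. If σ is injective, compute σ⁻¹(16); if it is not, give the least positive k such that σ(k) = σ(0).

41

Suppose σ(a) = σ(b) in ℤ_{73}. Then 23a + 22 ≡ 23b + 22 (mod 73), so 23(a − b) ≡ 0 (mod 73).
Since gcd(23, 73) = 1, 23 is invertible modulo 73, therefore a − b ≡ 0 (mod 73), i.e. a = b.
So σ is injective.
We now compute 23⁻¹ mod 73 explicitly. Euclid's algorithm: 73 = 3·23 + 4, 23 = 5·4 + 3, 4 = 1·3 + 1; back-substituting gives 1 = 54·23 − 17·73, so 23⁻¹ ≡ 54 (mod 73).
Since σ is injective, we compute σ⁻¹(16): solve 23x + 22 ≡ 16 (mod 73), i.e. 23x ≡ 67 (mod 73).
Multiplying by 23⁻¹ = 54 gives x ≡ 54·67 = 3618 = 49·73 + 41 ≡ 41 (mod 73).
Check: σ(41) = 23·41 + 22 = 965 = 13·73 + 16 ≡ 16 (mod 73).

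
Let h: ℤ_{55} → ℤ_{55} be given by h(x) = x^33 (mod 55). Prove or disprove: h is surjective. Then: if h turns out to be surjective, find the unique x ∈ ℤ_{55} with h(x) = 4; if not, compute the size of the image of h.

Computing x^33 mod 55 for each x (by repeated squaring, reducing mod 55 at every step), the values h(0), h(1), …, h(54) are: 0, 1, 52, 38, 9, 15, 51, 2, 28, 14, 10, 11, 12, 8, 49, 20, 26, 7, 13, 39, 25, 21, 22, 23, 19, 5, 31, 37, 18, 24, 50, 36, 32, 33, 34, 30, 16, 42, 48, 29, 35, 6, 47, 43, 44, 45, 41, 27, 53, 4, 40, 46, 17, 3, 54.
Every element of ℤ_{55} appears exactly once in this list, so h is a bijection, and in particular surjective.
Since h is surjective, we read off the preimage of 4 from the same table: h(49) = 4, so h⁻¹(4) = 49.

49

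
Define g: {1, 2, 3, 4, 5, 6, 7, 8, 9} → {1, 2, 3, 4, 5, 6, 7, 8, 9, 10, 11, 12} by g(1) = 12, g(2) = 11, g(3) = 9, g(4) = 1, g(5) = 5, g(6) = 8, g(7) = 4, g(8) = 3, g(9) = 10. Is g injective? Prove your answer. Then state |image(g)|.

The values g(1), …, g(9) are 12, 11, 9, 1, 5, 8, 4, 3, 10 — all distinct.
So g(x_1) = g(x_2) only when x_1 = x_2, and g is injective.
The image of g is {1, 3, 4, 5, 8, 9, 10, 11, 12}, which has 9 elements.

9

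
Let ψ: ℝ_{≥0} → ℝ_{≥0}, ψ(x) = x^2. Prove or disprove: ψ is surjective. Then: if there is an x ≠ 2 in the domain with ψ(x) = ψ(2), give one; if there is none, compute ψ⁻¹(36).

For any y ∈ ℝ_{≥0}, x = y^{1/2} ∈ ℝ_{≥0} gives ψ(x) = y, so ψ is surjective.
Since x ↦ x^2 is strictly increasing on ℝ_{≥0}, it is injective there, so no x ≠ 2 in the domain has ψ(x) = ψ(2). We therefore compute ψ⁻¹(36) = 36^{1/2} = 6 (indeed 6^2 = 36).

6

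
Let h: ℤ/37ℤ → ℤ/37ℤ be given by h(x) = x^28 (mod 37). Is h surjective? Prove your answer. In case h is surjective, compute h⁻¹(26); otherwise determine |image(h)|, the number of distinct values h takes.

10

h(1) = 1^28 = 1.
h(6): Repeated squaring mod 37: 6^1 ≡ 6, 6^2 ≡ 6² = 36, 6^4 ≡ 36² = 1296 ≡ 1, 6^8 ≡ 1² = 1, 6^16 ≡ 1² = 1. Since 28 = 16 + 8 + 4, 6^28 ≡ 1·1·1: 1·1 = 1, then 1·1 = 1. So 6^28 ≡ 1 (mod 37).
So h(1) = h(6) = 1 while 1 ≠ 6, therefore h is not injective.
A non-injective map from the 37-element set ℤ/37ℤ to itself takes at most 36 distinct values, so it cannot be surjective. Thus h is not surjective.
Since h is not surjective, we determine |image(h)|. Computing x^28 mod 37 for each x (by repeated squaring, reducing mod 37 at every step), the values h(0), h(1), …, h(36) are: 0, 1, 12, 34, 33, 7, 1, 7, 26, 9, 10, 26, 12, 33, 10, 16, 16, 9, 34, 34, 9, 16, 16, 10, 33, 12, 26, 10, 9, 26, 7, 1, 7, 33, 34, 12, 1.
The distinct values are {0, 1, 7, 9, 10, 12, 16, 26, 33, 34}; there are 10 of them.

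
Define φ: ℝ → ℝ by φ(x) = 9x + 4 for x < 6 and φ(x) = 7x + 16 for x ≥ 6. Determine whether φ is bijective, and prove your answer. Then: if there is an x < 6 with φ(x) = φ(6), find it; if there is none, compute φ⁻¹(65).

Both pieces are strictly increasing (slopes 9 and 7), so each is injective on its own interval.
The left piece maps (−∞, 6) onto (−∞, 58); the right piece maps [6, ∞) onto [58, ∞).
Since 58 = 58, the images partition ℝ: φ is injective and surjective, hence bijective.
Because the two images are disjoint, no x < 6 has φ(x) = φ(6), so we compute φ⁻¹(65): 65 lies in [58, ∞), so solve 7x + 16 = 65: x = (65 − 16)/7 = 7.

7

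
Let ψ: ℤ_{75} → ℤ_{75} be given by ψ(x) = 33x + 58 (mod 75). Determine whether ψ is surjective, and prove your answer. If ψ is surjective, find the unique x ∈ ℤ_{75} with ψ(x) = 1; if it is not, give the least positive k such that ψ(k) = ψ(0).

Since gcd(33, 75) = 3, we have 33x ≡ 0 (mod 3) for all x, so ψ(x) ≡ 1 (mod 3).
But 0 ≢ 1 (mod 3), so 0 ∈ ℤ_{75} has no preimage. Hence ψ is not surjective.
Since ψ is not surjective, we find the least positive k with ψ(k) = ψ(0): this means 33k ≡ 0 (mod 75), i.e. 75 ∣ 33k. Since gcd(33, 75) = 3, dividing through by 3 this holds exactly when 25 ∣ 11k, and as gcd(11, 25) = 1, exactly when 25 ∣ k.
The smallest positive such k is 25.

25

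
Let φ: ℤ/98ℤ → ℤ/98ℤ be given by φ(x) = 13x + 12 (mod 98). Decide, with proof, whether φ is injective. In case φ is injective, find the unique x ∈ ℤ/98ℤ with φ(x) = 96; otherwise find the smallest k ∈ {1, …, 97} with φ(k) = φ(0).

14

Recall: injectivity means: for all x_1, x_2 in the domain, φ(x_1) = φ(x_2) implies x_1 = x_2.
Suppose φ(x_1) = φ(x_2) in ℤ/98ℤ. Then 13x_1 + 12 ≡ 13x_2 + 12 (mod 98), thus 13(x_1 − x_2) ≡ 0 (mod 98).
Since gcd(13, 98) = 1, 13 is invertible modulo 98, so x_1 − x_2 ≡ 0 (mod 98), i.e. x_1 = x_2.
So φ is injective.
We now compute 13⁻¹ mod 98 explicitly. Euclid's algorithm: 98 = 7·13 + 7, 13 = 1·7 + 6, 7 = 1·6 + 1; back-substituting gives 1 = 83·13 − 11·98, so 13⁻¹ ≡ 83 (mod 98).
Since φ is injective, we find φ⁻¹(96): we need 13x ≡ 96 − 12 ≡ 84 (mod 98). Using 13⁻¹ = 83: x ≡ 83·84 = 6972 = 71·98 + 14, so x = 14.
Check: φ(14) = 13·14 + 12 = 194 = 1·98 + 96 ≡ 96 (mod 98).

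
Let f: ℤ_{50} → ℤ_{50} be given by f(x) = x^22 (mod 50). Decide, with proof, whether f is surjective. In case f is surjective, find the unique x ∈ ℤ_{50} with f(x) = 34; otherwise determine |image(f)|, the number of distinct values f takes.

f(0) = 0^22 = 0.
f(10): Repeated squaring mod 50: 10^1 ≡ 10, 10^2 ≡ 10² = 100 ≡ 0, 10^4 ≡ 0² = 0, 10^8 ≡ 0² = 0, 10^16 ≡ 0² = 0. Since 22 = 16 + 4 + 2, 10^22 ≡ 0·0·0: 0·0 = 0, then 0·0 = 0. So 10^22 ≡ 0 (mod 50).
So f(0) = f(10) = 0 while 0 ≠ 10, thus f is not injective.
A non-injective map from the 50-element set ℤ_{50} to itself takes at most 49 distinct values, so it cannot be surjective. Thus f is not surjective.
Since f is not surjective, we determine |image(f)|. Computing x^22 mod 50 for each x (by repeated squaring, reducing mod 50 at every step), the values f(0), f(1), …, f(49) are: 0, 1, 4, 9, 16, 25, 36, 49, 14, 31, 0, 21, 44, 19, 46, 25, 6, 39, 24, 11, 0, 41, 34, 29, 26, 25, 26, 29, 34, 41, 0, 11, 24, 39, 6, 25, 46, 19, 44, 21, 0, 31, 14, 49, 36, 25, 16, 9, 4, 1.
The distinct values are {0, 1, 4, 6, 9, 11, 14, 16, 19, 21, 24, 25, 26, 29, 31, 34, 36, 39, 41, 44, 46, 49}; there are 22 of them.

22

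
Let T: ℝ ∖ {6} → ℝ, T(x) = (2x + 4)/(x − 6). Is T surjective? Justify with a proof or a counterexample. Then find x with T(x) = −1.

If T(x) = 2, cross-multiplying gives 1(2x + 4) = 2(x − 6), which simplifies to 4 = −12 — false.  So 2 has no preimage and T is not surjective.
Solving T(x) = −1: cross-multiplying gives 2x + 4 = −1(x − 6), which rearranges to 3x = 2, so x = 2/3.

2/3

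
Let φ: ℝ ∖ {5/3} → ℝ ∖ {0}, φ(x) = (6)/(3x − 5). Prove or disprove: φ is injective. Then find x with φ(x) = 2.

8/3

Suppose φ(s) = φ(t). Cross-multiplying: (6)(3t − 5) = (6)(3s − 5).
Expanding both sides and cancelling the symmetric terms leaves −18·(s − t) = 0. Since −18 ≠ 0, s = t. So φ is injective.
Solving φ(x) = 2: cross-multiplying gives 6 = 2(3x − 5), which rearranges to −6x = −16, so x = 8/3.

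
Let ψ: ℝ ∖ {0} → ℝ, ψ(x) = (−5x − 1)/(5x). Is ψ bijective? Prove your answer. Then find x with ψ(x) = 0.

If ψ(x) = −1, cross-multiplying gives 5(−5x − 1) = −5(5x), which simplifies to −5 = 0 — false.  So −1 has no preimage and ψ is not surjective.
Thus ψ is not bijective.
Solving ψ(x) = 0: cross-multiplying gives −5x − 1 = 0(5x), which rearranges to −5x = 1, so x = −1/5.

-1/5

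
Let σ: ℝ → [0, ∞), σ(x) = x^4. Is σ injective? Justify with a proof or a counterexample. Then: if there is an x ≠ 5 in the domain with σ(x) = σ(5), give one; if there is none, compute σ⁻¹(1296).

-5

σ(5) = 625 = (−5)^4 = σ(−5) (since 4 is even), with 5 ≠ −5. So σ is not injective.
For the follow-up, such an x exists: taking x = −5 ∈ ℝ gives σ(−5) = 625 = σ(5) with −5 ≠ 5.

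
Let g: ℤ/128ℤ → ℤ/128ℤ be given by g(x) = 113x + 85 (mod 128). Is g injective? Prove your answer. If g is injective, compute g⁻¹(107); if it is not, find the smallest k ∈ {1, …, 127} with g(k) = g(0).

118

Suppose g(u) = g(v) in ℤ/128ℤ. Then 113u + 85 ≡ 113v + 85 (mod 128), hence 113(u − v) ≡ 0 (mod 128).
Since gcd(113, 128) = 1, 113 is invertible modulo 128, so u − v ≡ 0 (mod 128), i.e. u = v.
Hence g is injective.
We now compute 113⁻¹ mod 128 explicitly. Euclid's algorithm: 128 = 1·113 + 15, 113 = 7·15 + 8, 15 = 1·8 + 7, 8 = 1·7 + 1; back-substituting gives 1 = 17·113 − 15·128, so 113⁻¹ ≡ 17 (mod 128).
Since g is injective, we find g⁻¹(107): we need 113x ≡ 107 − 85 ≡ 22 (mod 128). Using 113⁻¹ = 17: x ≡ 17·22 = 374 = 2·128 + 118, so x = 118.
Check: g(118) = 113·118 + 85 = 13419 = 104·128 + 107 ≡ 107 (mod 128).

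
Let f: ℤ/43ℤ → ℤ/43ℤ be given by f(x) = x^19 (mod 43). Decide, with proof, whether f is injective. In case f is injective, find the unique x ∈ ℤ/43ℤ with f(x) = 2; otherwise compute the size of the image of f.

Since 43 is prime, the nonzero elements of ℤ/43ℤ form a cyclic group of order 42.
As gcd(19, 42) = 1, raising to the 19th power is a bijection on this group: if u^19 ≡ v^19 then (uv^{−1})^19 = 1, and the only element of order dividing gcd(19, 42) = 1 is 1, so u = v.
With f(0) = 0 this makes f injective on all of ℤ/43ℤ, hence bijective (finite equal-size domain and codomain). In particular f is injective.
Since f is injective, we find the preimage of 2. The inverse of x ↦ x^19 on (ℤ/43ℤ)^× is x ↦ x^31, because 19·31 = 589 = 14·42 + 1 ≡ 1 (mod 42) and x^{42} = 1 for x ≠ 0 (Fermat). So f⁻¹(2) = 2^31 mod 43.
Repeated squaring mod 43: 2^1 ≡ 2, 2^2 ≡ 2² = 4, 2^4 ≡ 4² = 16, 2^8 ≡ 16² = 256 ≡ 41, 2^16 ≡ 41² = 1681 ≡ 4. Since 31 = 16 + 8 + 4 + 2 + 1, 2^31 ≡ 4·41·16·4·2: 4·41 = 164 ≡ 35, then 35·16 = 560 ≡ 1, then 1·4 = 4, then 4·2 = 8. So 2^31 ≡ 8 (mod 43).
Hence f⁻¹(2) = 8.

8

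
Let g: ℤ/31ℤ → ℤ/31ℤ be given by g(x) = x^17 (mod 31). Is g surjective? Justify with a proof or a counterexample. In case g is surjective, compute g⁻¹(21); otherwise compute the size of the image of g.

Since 31 is prime, the nonzero elements of ℤ/31ℤ form a cyclic group of order 30.
As gcd(17, 30) = 1, raising to the 17th power is a bijection on this group: if x_1^17 ≡ x_2^17 then (x_1x_2^{−1})^17 = 1, and the only element of order dividing gcd(17, 30) = 1 is 1, so x_1 = x_2.
With g(0) = 0 this makes g injective on all of ℤ/31ℤ, hence bijective (finite equal-size domain and codomain). In particular g is surjective.
Since g is surjective, we find the preimage of 21. The inverse of x ↦ x^17 on (ℤ/31ℤ)^× is x ↦ x^23, because 17·23 = 391 = 13·30 + 1 ≡ 1 (mod 30) and x^{30} = 1 for x ≠ 0 (Fermat). So g⁻¹(21) = 21^23 mod 31.
Repeated squaring mod 31: 21^1 ≡ 21, 21^2 ≡ 21² = 441 ≡ 7, 21^4 ≡ 7² = 49 ≡ 18, 21^8 ≡ 18² = 324 ≡ 14, 21^16 ≡ 14² = 196 ≡ 10. Since 23 = 16 + 4 + 2 + 1, 21^23 ≡ 10·18·7·21: 10·18 = 180 ≡ 25, then 25·7 = 175 ≡ 20, then 20·21 = 420 ≡ 17. So 21^23 ≡ 17 (mod 31).
Hence g⁻¹(21) = 17.

17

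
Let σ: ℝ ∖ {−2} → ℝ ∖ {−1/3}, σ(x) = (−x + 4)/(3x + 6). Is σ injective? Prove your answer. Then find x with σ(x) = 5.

-13/8

Suppose σ(x_1) = σ(x_2). Cross-multiplying: (−x_1 + 4)(3x_2 + 6) = (−x_2 + 4)(3x_1 + 6).
Expanding both sides and cancelling the symmetric terms leaves −18·(x_1 − x_2) = 0. Since −18 ≠ 0, x_1 = x_2. Thus σ is injective.
Solving σ(x) = 5: cross-multiplying gives −x + 4 = 5(3x + 6), which rearranges to −16x = 26, so x = −13/8.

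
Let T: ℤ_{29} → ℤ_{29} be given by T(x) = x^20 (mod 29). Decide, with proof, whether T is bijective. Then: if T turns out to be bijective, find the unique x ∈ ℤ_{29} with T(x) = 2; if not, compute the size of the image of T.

8

T(2): Repeated squaring mod 29: 2^1 ≡ 2, 2^2 ≡ 2² = 4, 2^4 ≡ 4² = 16, 2^8 ≡ 16² = 256 ≡ 24, 2^16 ≡ 24² = 576 ≡ 25. Since 20 = 16 + 4, 2^20 ≡ 25·16: 25·16 = 400 ≡ 23. So 2^20 ≡ 23 (mod 29).
T(5): Repeated squaring mod 29: 5^1 ≡ 5, 5^2 ≡ 5² = 25, 5^4 ≡ 25² = 625 ≡ 16, 5^8 ≡ 16² = 256 ≡ 24, 5^16 ≡ 24² = 576 ≡ 25. Since 20 = 16 + 4, 5^20 ≡ 25·16: 25·16 = 400 ≡ 23. So 5^20 ≡ 23 (mod 29).
So T(2) = T(5) = 23 while 2 ≠ 5, so T is not injective, hence not bijective.
Since T is not bijective, we determine |image(T)|. Computing x^20 mod 29 for each x (by repeated squaring, reducing mod 29 at every step), the values T(0), T(1), …, T(28) are: 0, 1, 23, 25, 7, 23, 24, 25, 16, 16, 7, 20, 1, 20, 24, 24, 20, 1, 20, 7, 16, 16, 25, 24, 23, 7, 25, 23, 1.
The distinct values are {0, 1, 7, 16, 20, 23, 24, 25}; there are 8 of them.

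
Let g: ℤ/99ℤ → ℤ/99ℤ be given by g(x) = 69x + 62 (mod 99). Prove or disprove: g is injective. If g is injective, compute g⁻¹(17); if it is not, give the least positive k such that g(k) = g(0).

33

Recall: g is injective when g(u) = g(v) forces u = v.
We have gcd(69, 99) = 3 > 1. Taking u = 0 and v = 33: g(0) = 62 and g(33) = 69·33 + 62 = 2339 ≡ 62 (mod 99).
So g(0) = g(33) while 0 ≠ 33, hence g is not injective.
Since g is not injective, we find the least positive k with g(k) = g(0): this means 69k ≡ 0 (mod 99), i.e. 99 ∣ 69k. Since gcd(69, 99) = 3, dividing through by 3 this holds exactly when 33 ∣ 23k, and as gcd(23, 33) = 1, exactly when 33 ∣ k.
The smallest positive such k is 33.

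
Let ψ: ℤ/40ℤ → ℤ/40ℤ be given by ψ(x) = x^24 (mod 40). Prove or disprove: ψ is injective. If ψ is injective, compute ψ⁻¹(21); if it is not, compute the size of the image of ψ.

ψ(1) = 1^24 = 1.
ψ(3): Repeated squaring mod 40: 3^1 ≡ 3, 3^2 ≡ 3² = 9, 3^4 ≡ 9² = 81 ≡ 1, 3^8 ≡ 1² = 1, 3^16 ≡ 1² = 1. Since 24 = 16 + 8, 3^24 ≡ 1·1: 1·1 = 1. So 3^24 ≡ 1 (mod 40).
So ψ(1) = ψ(3) = 1 while 1 ≠ 3, so ψ is not injective.
Since ψ is not injective, we determine |image(ψ)|. Computing x^24 mod 40 for each x (by repeated squaring, reducing mod 40 at every step), the values ψ(0), ψ(1), …, ψ(39) are: 0, 1, 16, 1, 16, 25, 16, 1, 16, 1, 0, 1, 16, 1, 16, 25, 16, 1, 16, 1, 0, 1, 16, 1, 16, 25, 16, 1, 16, 1, 0, 1, 16, 1, 16, 25, 16, 1, 16, 1.
The distinct values are {0, 1, 16, 25}; there are 4 of them.

4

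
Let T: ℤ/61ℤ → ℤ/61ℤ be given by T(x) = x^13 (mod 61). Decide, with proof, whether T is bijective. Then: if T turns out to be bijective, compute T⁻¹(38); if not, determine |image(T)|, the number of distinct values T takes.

Since 61 is prime, the nonzero elements of ℤ/61ℤ form a cyclic group of order 60.
As gcd(13, 60) = 1, raising to the 13th power is a bijection on this group: if u^13 ≡ v^13 then (uv^{−1})^13 = 1, and the only element of order dividing gcd(13, 60) = 1 is 1, so u = v.
With T(0) = 0 this makes T injective on all of ℤ/61ℤ, hence bijective (finite equal-size domain and codomain). In particular T is bijective.
Since T is bijective, we find the preimage of 38. The inverse of x ↦ x^13 on (ℤ/61ℤ)^× is x ↦ x^37, because 13·37 = 481 = 8·60 + 1 ≡ 1 (mod 60) and x^{60} = 1 for x ≠ 0 (Fermat). So T⁻¹(38) = 38^37 mod 61.
Repeated squaring mod 61: 38^1 ≡ 38, 38^2 ≡ 38² = 1444 ≡ 41, 38^4 ≡ 41² = 1681 ≡ 34, 38^8 ≡ 34² = 1156 ≡ 58, 38^16 ≡ 58² = 3364 ≡ 9, 38^32 ≡ 9² = 81 ≡ 20. Since 37 = 32 + 4 + 1, 38^37 ≡ 20·34·38: 20·34 = 680 ≡ 9, then 9·38 = 342 ≡ 37. So 38^37 ≡ 37 (mod 61).
Hence T⁻¹(38) = 37.

37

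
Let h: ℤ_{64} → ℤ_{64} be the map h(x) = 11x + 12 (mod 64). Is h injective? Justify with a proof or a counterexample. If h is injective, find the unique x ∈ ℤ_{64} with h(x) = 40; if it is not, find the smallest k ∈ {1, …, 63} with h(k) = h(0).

If h(s) = h(t), then 11s ≡ 11t (mod 64). Because gcd(11, 64) = 1, we may cancel 11 to get s ≡ t (mod 64).
Therefore h is injective.
We now compute 11⁻¹ mod 64 explicitly. Euclid's algorithm: 64 = 5·11 + 9, 11 = 1·9 + 2, 9 = 4·2 + 1; back-substituting gives 1 = 35·11 − 6·64, so 11⁻¹ ≡ 35 (mod 64).
Since h is injective, we compute h⁻¹(40): solve 11x + 12 ≡ 40 (mod 64), i.e. 11x ≡ 28 (mod 64).
Multiplying by 11⁻¹ = 35 gives x ≡ 35·28 = 980 = 15·64 + 20 ≡ 20 (mod 64).
Check: h(20) = 11·20 + 12 = 232 = 3·64 + 40 ≡ 40 (mod 64).

20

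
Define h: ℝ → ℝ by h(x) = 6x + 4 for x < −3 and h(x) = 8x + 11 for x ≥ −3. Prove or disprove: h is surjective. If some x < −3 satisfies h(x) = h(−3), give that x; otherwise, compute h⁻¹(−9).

-5/2

Both pieces are strictly increasing (slopes 6 and 8), so each is injective on its own interval.
The left piece maps (−∞, −3) onto (−∞, −14); the right piece maps [−3, ∞) onto [−13, ∞).
The union (−∞, −14) ∪ [−13, ∞) omits the interval between −14 and −13; in particular −14 has no preimage. So h is not surjective.
Because the two images are disjoint, no x < −3 has h(x) = h(−3), so we compute h⁻¹(−9): −9 lies in [−13, ∞), so solve 8x + 11 = −9: x = (−9 − 11)/8 = −5/2.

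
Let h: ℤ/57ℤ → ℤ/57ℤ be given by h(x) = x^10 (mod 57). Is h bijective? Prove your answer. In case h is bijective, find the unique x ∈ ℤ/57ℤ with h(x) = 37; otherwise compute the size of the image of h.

h(8): Repeated squaring mod 57: 8^1 ≡ 8, 8^2 ≡ 8² = 64 ≡ 7, 8^4 ≡ 7² = 49, 8^8 ≡ 49² = 2401 ≡ 7. Since 10 = 8 + 2, 8^10 ≡ 7·7: 7·7 = 49. So 8^10 ≡ 49 (mod 57).
h(11): Repeated squaring mod 57: 11^1 ≡ 11, 11^2 ≡ 11² = 121 ≡ 7, 11^4 ≡ 7² = 49, 11^8 ≡ 49² = 2401 ≡ 7. Since 10 = 8 + 2, 11^10 ≡ 7·7: 7·7 = 49. So 11^10 ≡ 49 (mod 57).
So h(8) = h(11) = 49 while 8 ≠ 11, thus h is not injective, hence not bijective.
Since h is not bijective, we determine |image(h)|. Computing x^10 mod 57 for each x (by repeated squaring, reducing mod 57 at every step), the values h(0), h(1), …, h(56) are: 0, 1, 55, 54, 4, 43, 6, 7, 49, 9, 28, 49, 45, 25, 43, 42, 16, 55, 39, 19, 1, 36, 16, 4, 24, 25, 7, 30, 28, 28, 30, 7, 25, 24, 4, 16, 36, 1, 19, 39, 55, 16, 42, 43, 25, 45, 49, 28, 9, 49, 7, 6, 43, 4, 54, 55, 1.
The distinct values are {0, 1, 4, 6, 7, 9, 16, 19, 24, 25, 28, 30, 36, 39, 42, 43, 45, 49, 54, 55}; there are 20 of them.

20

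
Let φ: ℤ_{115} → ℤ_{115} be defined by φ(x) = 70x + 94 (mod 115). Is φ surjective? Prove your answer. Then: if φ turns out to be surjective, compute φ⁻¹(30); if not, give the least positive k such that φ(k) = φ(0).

23

Since gcd(70, 115) = 5, we have 70x ≡ 0 (mod 5) for all x, so φ(x) ≡ 4 (mod 5).
But 0 ≢ 4 (mod 5), so 0 ∈ ℤ_{115} has no preimage. So φ is not surjective.
Since φ is not surjective, we find the least positive k with φ(k) = φ(0): this means 70k ≡ 0 (mod 115), i.e. 115 ∣ 70k. Since gcd(70, 115) = 5, dividing through by 5 this holds exactly when 23 ∣ 14k, and as gcd(14, 23) = 1, exactly when 23 ∣ k.
The smallest positive such k is 23.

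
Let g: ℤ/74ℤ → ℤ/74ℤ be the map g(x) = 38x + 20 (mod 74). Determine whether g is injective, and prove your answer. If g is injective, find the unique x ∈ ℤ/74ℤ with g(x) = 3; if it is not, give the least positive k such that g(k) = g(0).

We have gcd(38, 74) = 2 > 1. Taking s = 0 and t = 37: g(0) = 20 and g(37) = 38·37 + 20 = 1426 ≡ 20 (mod 74).
So g(0) = g(37) while 0 ≠ 37, thus g is not injective.
Since g is not injective, we find the least positive k with g(k) = g(0): this means 38k ≡ 0 (mod 74), i.e. 74 ∣ 38k. Since gcd(38, 74) = 2, dividing through by 2 this holds exactly when 37 ∣ 19k, and as gcd(19, 37) = 1, exactly when 37 ∣ k.
The smallest positive such k is 37.

37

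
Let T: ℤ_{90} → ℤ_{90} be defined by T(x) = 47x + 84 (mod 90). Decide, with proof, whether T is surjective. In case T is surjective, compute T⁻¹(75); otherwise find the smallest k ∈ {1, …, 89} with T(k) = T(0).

Since gcd(47, 90) = 1, 47 is invertible modulo 90. Euclid's algorithm: 90 = 1·47 + 43, 47 = 1·43 + 4, 43 = 10·4 + 3, 4 = 1·3 + 1; back-substituting gives 1 = 23·47 − 12·90, so 47⁻¹ ≡ 23 (mod 90).
For any y ∈ ℤ_{90}, x = 23(y − 84) mod 90 satisfies T(x) = 47·23(y − 84) + 84 ≡ y (since 47·23 ≡ 1 mod 90). So every y has a preimage.
Therefore T is surjective.
Since T is surjective, we find T⁻¹(75): we need 47x ≡ 75 − 84 ≡ 81 (mod 90). Using 47⁻¹ = 23: x ≡ 23·81 = 1863 = 20·90 + 63, so x = 63.
Check: T(63) = 47·63 + 84 = 3045 = 33·90 + 75 ≡ 75 (mod 90).

63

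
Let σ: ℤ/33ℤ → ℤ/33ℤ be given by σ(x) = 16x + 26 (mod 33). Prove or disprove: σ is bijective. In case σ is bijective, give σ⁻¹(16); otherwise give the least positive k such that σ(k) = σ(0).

20

Recall that injectivity means: for all s, t in the domain, σ(s) = σ(t) implies s = t.
Suppose σ(s) = σ(t) in ℤ/33ℤ. Then 16s + 26 ≡ 16t + 26 (mod 33), hence 16(s − t) ≡ 0 (mod 33).
Since gcd(16, 33) = 1, 16 is invertible modulo 33, hence s − t ≡ 0 (mod 33), i.e. s = t.
We now compute 16⁻¹ mod 33 explicitly. Euclid's algorithm: 33 = 2·16 + 1; back-substituting gives 1 = 31·16 − 15·33, so 16⁻¹ ≡ 31 (mod 33).
Then y ↦ 31(y − 26) is a two-sided inverse to σ, so every y ∈ ℤ/33ℤ has a preimage.
So σ is bijective.
Since σ is bijective, we compute σ⁻¹(16): solve 16x + 26 ≡ 16 (mod 33), i.e. 16x ≡ 23 (mod 33).
Multiplying by 16⁻¹ = 31 gives x ≡ 31·23 = 713 = 21·33 + 20 ≡ 20 (mod 33).
Check: σ(20) = 16·20 + 26 = 346 = 10·33 + 16 ≡ 16 (mod 33).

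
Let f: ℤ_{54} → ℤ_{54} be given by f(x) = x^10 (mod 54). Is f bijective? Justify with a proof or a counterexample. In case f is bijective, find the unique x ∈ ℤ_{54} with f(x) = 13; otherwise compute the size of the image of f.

f(0) = 0^10 = 0.
f(6): Repeated squaring mod 54: 6^1 ≡ 6, 6^2 ≡ 6² = 36, 6^4 ≡ 36² = 1296 ≡ 0, 6^8 ≡ 0² = 0. Since 10 = 8 + 2, 6^10 ≡ 0·36: 0·36 = 0. So 6^10 ≡ 0 (mod 54).
So f(0) = f(6) = 0 while 0 ≠ 6, thus f is not injective, hence not bijective.
Since f is not bijective, we determine |image(f)|. Computing x^10 mod 54 for each x (by repeated squaring, reducing mod 54 at every step), the values f(0), f(1), …, f(53) are: 0, 1, 52, 27, 4, 49, 0, 7, 46, 27, 10, 43, 0, 13, 40, 27, 16, 37, 0, 19, 34, 27, 22, 31, 0, 25, 28, 27, 28, 25, 0, 31, 22, 27, 34, 19, 0, 37, 16, 27, 40, 13, 0, 43, 10, 27, 46, 7, 0, 49, 4, 27, 52, 1.
The distinct values are {0, 1, 4, 7, 10, 13, 16, 19, 22, 25, 27, 28, 31, 34, 37, 40, 43, 46, 49, 52}; there are 20 of them.

20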